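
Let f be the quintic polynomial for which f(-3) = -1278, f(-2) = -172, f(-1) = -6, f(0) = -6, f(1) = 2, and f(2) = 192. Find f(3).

Write f(x) = ax^5 + bx^4 + cx^3 + dx^2 + ex + k. Substituting each data point gives a linear system:
  -243a + 81b - 27c + 9d - 3e + k = -1278
  -32a + 16b - 8c + 4d - 2e + k = -172
  -a + b - c + d - e + k = -6
  k = -6
  a + b + c + d + e + k = 2
  32a + 16b + 8c + 4d + 2e + k = 192
Solving the system yields a = 5, b = 0, c = 4, d = 4, e = -5, k = -6.
So f(x) = 5x⁵ + 4x³ + 4x² - 5x - 6.
Then f(3) = 1338.

1338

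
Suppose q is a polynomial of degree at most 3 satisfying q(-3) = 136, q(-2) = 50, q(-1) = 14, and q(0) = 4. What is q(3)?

-110

Write q(t) = at^3 + bt^2 + ct + d. Substituting each data point gives a linear system:
  -27a + 9b - 3c + d = 136
  -8a + 4b - 2c + d = 50
  -a + b - c + d = 14
  d = 4
Solving the system yields a = -4, b = 1, c = -5, d = 4.
So q(t) = -4t^3 + t^2 - 5t + 4.
Then q(3) = -110.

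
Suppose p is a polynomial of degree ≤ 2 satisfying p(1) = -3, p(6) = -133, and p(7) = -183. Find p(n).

Using the Lagrange interpolation formula with nodes 1, 6, 7:
  L_0(n) = (n - 6)(n - 7) / 30
  L_1(n) = (n - 1)(n - 7) / -5
  L_2(n) = (n - 1)(n - 6) / 6
Then p(n) = -3·L_0(n) - 133·L_1(n) - 183·L_2(n).
Expanding and collecting terms gives p(n) = -4n^2 + 2n - 1.
Check: p(7) = -183. ✓

p(n) = -4n^2 + 2n - 1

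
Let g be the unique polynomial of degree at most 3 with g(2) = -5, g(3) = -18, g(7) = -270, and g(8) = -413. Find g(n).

Write g(n) = an^3 + bn^2 + cn + d. Substituting each data point gives a linear system:
  8a + 4b + 2c + d = -5
  27a + 9b + 3c + d = -18
  343a + 49b + 7c + d = -270
  512a + 64b + 8c + d = -413
Solving the system yields a = -1, b = 2, c = -4, d = 3.
So g(n) = -n^3 + 2n^2 - 4n + 3.
Check: g(3) = -18. ✓

g(n) = -n^3 + 2n^2 - 4n + 3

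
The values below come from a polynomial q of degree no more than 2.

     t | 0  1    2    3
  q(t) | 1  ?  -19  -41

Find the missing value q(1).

-5

The 3 known points determine the degree-2 polynomial uniquely.
Write q(t) = at^2 + bt + c. Substituting each data point gives a linear system:
  c = 1
  4a + 2b + c = -19
  9a + 3b + c = -41
Solving the system yields a = -4, b = -2, c = 1.
So q(t) = -4t² - 2t + 1.
Then q(1) = -5.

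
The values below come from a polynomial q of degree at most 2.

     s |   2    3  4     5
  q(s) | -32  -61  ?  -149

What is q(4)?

-100

The 3 known points determine the degree-2 polynomial uniquely.
Write q(s) = as^2 + bs + c. Substituting each data point gives a linear system:
  4a + 2b + c = -32
  9a + 3b + c = -61
  25a + 5b + c = -149
Solving the system yields a = -5, b = -4, c = -4.
So q(s) = -5s^2 - 4s - 4.
Then q(4) = -100.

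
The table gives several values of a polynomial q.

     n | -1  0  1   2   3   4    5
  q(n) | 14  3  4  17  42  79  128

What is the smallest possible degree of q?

2

Forward differences of the values at n = -1, 0, 1, 2, 3, 4, 5:
  q  : 14  3  4  17  42  79  128
  Δ  : -11  1  13  25  37  49
  Δ^2: 12  12  12  12  12
  Δ^3: 0  0  0  0
  Δ^4: 0  0  0
  Δ^5: 0  0
  Δ^6: 0
The second differences are constant (12) and nonzero, while all higher differences vanish, so the minimal degree is 2.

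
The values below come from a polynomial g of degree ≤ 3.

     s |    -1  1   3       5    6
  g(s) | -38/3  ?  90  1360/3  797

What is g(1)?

-4/3

The 4 known points determine the degree-3 polynomial uniquely.
Write g(s) = as^3 + bs^2 + cs + d. Substituting each data point gives a linear system:
  -a + b - c + d = -38/3
  27a + 9b + 3c + d = 90
  125a + 25b + 5c + d = 1360/3
  216a + 36b + 6c + d = 797
Solving the system yields a = 4, b = -2, c = 5/3, d = -5.
So g(s) = 4s^3 - 2s^2 + (5/3)s - 5.
Then g(1) = -4/3.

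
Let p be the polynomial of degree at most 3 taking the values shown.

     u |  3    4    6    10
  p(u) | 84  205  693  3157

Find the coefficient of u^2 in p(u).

Write p(u) = au^3 + bu^2 + cu + d. Substituting each data point gives a linear system:
  27a + 9b + 3c + d = 84
  64a + 16b + 4c + d = 205
  216a + 36b + 6c + d = 693
  1000a + 100b + 10c + d = 3157
Solving the system yields a = 3, b = 2, c = -4, d = -3.
So p(u) = 3u³ + 2u² - 4u - 3.
The coefficient of u^2 is 2.

2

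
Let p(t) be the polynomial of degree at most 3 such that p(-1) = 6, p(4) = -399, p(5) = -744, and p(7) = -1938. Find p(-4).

273

Using the Lagrange interpolation formula with nodes -1, 4, 5, 7:
  L_0(t) = (t - 4)(t - 5)(t - 7) / -240
  L_1(t) = (t + 1)(t - 5)(t - 7) / 15
  L_2(t) = (t + 1)(t - 4)(t - 7) / -12
  L_3(t) = (t + 1)(t - 4)(t - 5) / 48
Then p(t) = 6·L_0(t) - 399·L_1(t) - 744·L_2(t) - 1938·L_3(t).
Expanding and collecting terms gives p(t) = -5t^3 - 4t^2 - 4t + 1.
Evaluating at t = -4: p(-4) = 273.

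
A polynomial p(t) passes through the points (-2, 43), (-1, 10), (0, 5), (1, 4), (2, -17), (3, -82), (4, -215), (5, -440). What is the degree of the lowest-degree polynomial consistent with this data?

3

Forward differences of the values at t = -2, -1, 0, 1, 2, 3, 4, 5:
  p  : 43  10  5  4  -17  -82  -215  -440
  Δ  : -33  -5  -1  -21  -65  -133  -225
  Δ^2: 28  4  -20  -44  -68  -92
  Δ^3: -24  -24  -24  -24  -24
  Δ^4: 0  0  0  0
  Δ^5: 0  0  0
  Δ^6: 0  0
  Δ^7: 0
The third differences are constant (-24) and nonzero, while all higher differences vanish, so the minimal degree is 3.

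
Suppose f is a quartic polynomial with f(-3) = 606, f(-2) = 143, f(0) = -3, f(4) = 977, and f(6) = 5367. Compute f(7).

10196

Write f(x) = ax^4 + bx^3 + cx^2 + dx + e. Substituting each data point gives a linear system:
  81a - 27b + 9c - 3d + e = 606
  16a - 8b + 4c - 2d + e = 143
  e = -3
  256a + 64b + 16c + 4d + e = 977
  1296a + 216b + 36c + 6d + e = 5367
Solving the system yields a = 5, b = -6, c = 5, d = 1, e = -3.
So f(x) = 5x^4 - 6x^3 + 5x^2 + x - 3.
Then f(7) = 10196.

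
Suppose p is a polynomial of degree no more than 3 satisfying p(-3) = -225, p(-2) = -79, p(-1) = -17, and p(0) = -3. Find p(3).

111

Write p(x) = ax^3 + bx^2 + cx + d. Substituting each data point gives a linear system:
  -27a + 9b - 3c + d = -225
  -8a + 4b - 2c + d = -79
  -a + b - c + d = -17
  d = -3
Solving the system yields a = 6, b = -6, c = 2, d = -3.
So p(x) = 6x³ - 6x² + 2x - 3.
Then p(3) = 111.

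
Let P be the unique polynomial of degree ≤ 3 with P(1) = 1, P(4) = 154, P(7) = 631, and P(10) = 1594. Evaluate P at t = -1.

-1

Forward differences of the values at t = 1, 4, 7, 10:
  P  : 1  154  631  1594
  Δ  : 153  477  963
  Δ^2: 324  486
  Δ^3: 162
The third differences are constant, confirming degree 3.
Interpolating (Newton forward form) and evaluating at t = -1 gives P(-1) = -1.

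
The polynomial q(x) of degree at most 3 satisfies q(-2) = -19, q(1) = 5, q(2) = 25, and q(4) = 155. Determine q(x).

q(x) = 2x^3 + x^2 + 3x - 1

Using the Lagrange interpolation formula with nodes -2, 1, 2, 4:
  L_0(x) = (x - 1)(x - 2)(x - 4) / -72
  L_1(x) = (x + 2)(x - 2)(x - 4) / 9
  L_2(x) = (x + 2)(x - 1)(x - 4) / -8
  L_3(x) = (x + 2)(x - 1)(x - 2) / 36
Then q(x) = -19·L_0(x) + 5·L_1(x) + 25·L_2(x) + 155·L_3(x).
Expanding and collecting terms gives q(x) = 2x³ + x² + 3x - 1.
Check: q(2) = 25. ✓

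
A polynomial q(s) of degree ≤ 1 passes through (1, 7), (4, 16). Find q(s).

q(s) = 3s + 4

Write q(s) = as + b. Substituting each data point gives a linear system:
  a + b = 7
  4a + b = 16
Solving the system yields a = 3, b = 4.
So q(s) = 3s + 4.
Check: q(1) = 7. ✓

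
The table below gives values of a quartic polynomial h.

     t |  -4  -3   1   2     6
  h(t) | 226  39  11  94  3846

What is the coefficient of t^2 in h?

4

Write h(t) = at^4 + bt^3 + ct^2 + dt + e. Substituting each data point gives a linear system:
  256a - 64b + 16c - 4d + e = 226
  81a - 27b + 9c - 3d + e = 39
  a + b + c + d + e = 11
  16a + 8b + 4c + 2d + e = 94
  1296a + 216b + 36c + 6d + e = 3846
Solving the system yields a = 2, b = 5, c = 4, d = 6, e = -6.
So h(t) = 2t^4 + 5t^3 + 4t^2 + 6t - 6.
The coefficient of t^2 is 4.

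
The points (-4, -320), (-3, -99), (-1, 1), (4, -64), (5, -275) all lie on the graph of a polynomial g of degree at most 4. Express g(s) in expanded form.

g(s) = -s^4 + 2s^3 + 4s^2

Write g(s) = as^4 + bs^3 + cs^2 + ds + e. Substituting each data point gives a linear system:
  256a - 64b + 16c - 4d + e = -320
  81a - 27b + 9c - 3d + e = -99
  a - b + c - d + e = 1
  256a + 64b + 16c + 4d + e = -64
  625a + 125b + 25c + 5d + e = -275
Solving the system yields a = -1, b = 2, c = 4, d = 0, e = 0.
So g(s) = -s^4 + 2s^3 + 4s^2.
Check: g(-4) = -320. ✓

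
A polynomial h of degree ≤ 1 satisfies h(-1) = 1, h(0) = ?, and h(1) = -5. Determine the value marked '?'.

-2

The 2 known points determine the degree-1 polynomial uniquely.
Write h(x) = ax + b. Substituting each data point gives a linear system:
  -a + b = 1
  a + b = -5
Solving the system yields a = -3, b = -2.
So h(x) = -3x - 2.
Then h(0) = -2.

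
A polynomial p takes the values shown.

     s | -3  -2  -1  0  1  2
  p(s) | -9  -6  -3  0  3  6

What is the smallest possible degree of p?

Forward differences of the values at s = -3, -2, -1, 0, 1, 2:
  p  : -9  -6  -3  0  3  6
  Δ  : 3  3  3  3  3
  Δ^2: 0  0  0  0
  Δ^3: 0  0  0
  Δ^4: 0  0
  Δ^5: 0
The first differences are constant (3) and nonzero, while all higher differences vanish, so the minimal degree is 1.

1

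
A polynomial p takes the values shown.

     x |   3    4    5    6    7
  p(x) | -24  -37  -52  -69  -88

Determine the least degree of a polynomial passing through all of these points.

Forward differences of the values at x = 3, 4, 5, 6, 7:
  p  : -24  -37  -52  -69  -88
  Δ  : -13  -15  -17  -19
  Δ^2: -2  -2  -2
  Δ^3: 0  0
  Δ^4: 0
The second differences are constant (-2) and nonzero, while all higher differences vanish, so the minimal degree is 2.

2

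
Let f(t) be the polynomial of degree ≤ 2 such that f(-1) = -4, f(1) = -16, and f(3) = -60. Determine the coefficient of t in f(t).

Write f(t) = at^2 + bt + c. Substituting each data point gives a linear system:
  a - b + c = -4
  a + b + c = -16
  9a + 3b + c = -60
Solving the system yields a = -4, b = -6, c = -6.
So f(t) = -4t² - 6t - 6.
The coefficient of t is -6.

-6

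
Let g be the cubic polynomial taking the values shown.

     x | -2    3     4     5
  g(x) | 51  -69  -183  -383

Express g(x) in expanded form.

g(x) = -4x^3 + 5x^2 - x - 3

Write g(x) = ax^3 + bx^2 + cx + d. Substituting each data point gives a linear system:
  -8a + 4b - 2c + d = 51
  27a + 9b + 3c + d = -69
  64a + 16b + 4c + d = -183
  125a + 25b + 5c + d = -383
Solving the system yields a = -4, b = 5, c = -1, d = -3.
So g(x) = -4x³ + 5x² - x - 3.
Check: g(3) = -69. ✓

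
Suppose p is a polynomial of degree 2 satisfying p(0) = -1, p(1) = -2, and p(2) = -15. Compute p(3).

-40

Write p(x) = ax^2 + bx + c. Substituting each data point gives a linear system:
  c = -1
  a + b + c = -2
  4a + 2b + c = -15
Solving the system yields a = -6, b = 5, c = -1.
So p(x) = -6x^2 + 5x - 1.
Then p(3) = -40.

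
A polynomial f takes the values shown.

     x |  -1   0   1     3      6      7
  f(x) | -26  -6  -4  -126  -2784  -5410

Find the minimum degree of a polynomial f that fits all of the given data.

4

Divided differences on the nodes -1, 0, 1, 3, 6, 7:
  order 0: -26  -6  -4  -126  -2784  -5410
  order 1: 20  2  -61  -886  -2626
  order 2: -9  -21  -165  -435
  order 3: -3  -24  -45
  order 4: -3  -3
  order 5: 0
The order-4 divided differences are all -3 (nonzero) and every higher order vanishes, so the data lies on a polynomial of degree exactly 4.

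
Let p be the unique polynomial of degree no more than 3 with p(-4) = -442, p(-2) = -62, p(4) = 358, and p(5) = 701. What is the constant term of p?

6

Write p(n) = an^3 + bn^2 + cn + d. Substituting each data point gives a linear system:
  -64a + 16b - 4c + d = -442
  -8a + 4b - 2c + d = -62
  64a + 16b + 4c + d = 358
  125a + 25b + 5c + d = 701
Solving the system yields a = 6, b = -3, c = 4, d = 6.
So p(n) = 6n³ - 3n² + 4n + 6.
The constant term is 6.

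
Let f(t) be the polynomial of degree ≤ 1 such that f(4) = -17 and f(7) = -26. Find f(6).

-23

Write f(t) = at + b. Substituting each data point gives a linear system:
  4a + b = -17
  7a + b = -26
Solving the system yields a = -3, b = -5.
So f(t) = -3t - 5.
Then f(6) = -23.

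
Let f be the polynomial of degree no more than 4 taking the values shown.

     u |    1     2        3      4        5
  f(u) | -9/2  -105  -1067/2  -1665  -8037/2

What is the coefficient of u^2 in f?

1

Write f(u) = au^4 + bu^3 + cu^2 + du + e. Substituting each data point gives a linear system:
  a + b + c + d + e = -9/2
  16a + 8b + 4c + 2d + e = -105
  81a + 27b + 9c + 3d + e = -1067/2
  256a + 64b + 16c + 4d + e = -1665
  625a + 125b + 25c + 5d + e = -8037/2
Solving the system yields a = -6, b = -5/2, c = 1, d = 4, e = -1.
So f(u) = -6u^4 - (5/2)u^3 + u^2 + 4u - 1.
The coefficient of u^2 is 1.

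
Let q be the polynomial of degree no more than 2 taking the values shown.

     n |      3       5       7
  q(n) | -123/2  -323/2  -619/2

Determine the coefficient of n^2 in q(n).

-6

Write q(n) = an^2 + bn + c. Substituting each data point gives a linear system:
  9a + 3b + c = -123/2
  25a + 5b + c = -323/2
  49a + 7b + c = -619/2
Solving the system yields a = -6, b = -2, c = -3/2.
So q(n) = -6n² - 2n - 3/2.
The leading coefficient is -6.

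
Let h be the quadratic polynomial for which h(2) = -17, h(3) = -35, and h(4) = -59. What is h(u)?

h(u) = -3u^2 - 3u + 1

Write h(u) = au^2 + bu + c. Substituting each data point gives a linear system:
  4a + 2b + c = -17
  9a + 3b + c = -35
  16a + 4b + c = -59
Solving the system yields a = -3, b = -3, c = 1.
So h(u) = -3u^2 - 3u + 1.
Check: h(4) = -59. ✓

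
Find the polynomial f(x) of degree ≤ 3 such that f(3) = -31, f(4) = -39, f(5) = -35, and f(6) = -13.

Write f(x) = ax^3 + bx^2 + cx + d. Substituting each data point gives a linear system:
  27a + 9b + 3c + d = -31
  64a + 16b + 4c + d = -39
  125a + 25b + 5c + d = -35
  216a + 36b + 6c + d = -13
Solving the system yields a = 1, b = -6, c = -3, d = 5.
So f(x) = x³ - 6x² - 3x + 5.
Check: f(3) = -31. ✓

f(x) = x^3 - 6x^2 - 3x + 5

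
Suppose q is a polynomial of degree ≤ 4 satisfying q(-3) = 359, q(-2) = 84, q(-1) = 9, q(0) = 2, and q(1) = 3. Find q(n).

q(n) = 3n^4 - 4n^3 + n^2 + n + 2

Write q(n) = an^4 + bn^3 + cn^2 + dn + e. Substituting each data point gives a linear system:
  81a - 27b + 9c - 3d + e = 359
  16a - 8b + 4c - 2d + e = 84
  a - b + c - d + e = 9
  e = 2
  a + b + c + d + e = 3
Solving the system yields a = 3, b = -4, c = 1, d = 1, e = 2.
So q(n) = 3n⁴ - 4n³ + n² + n + 2.
Check: q(-2) = 84. ✓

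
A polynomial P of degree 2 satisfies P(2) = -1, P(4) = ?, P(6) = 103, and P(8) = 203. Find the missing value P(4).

The 3 known points determine the degree-2 polynomial uniquely.
Write P(u) = au^2 + bu + c. Substituting each data point gives a linear system:
  4a + 2b + c = -1
  36a + 6b + c = 103
  64a + 8b + c = 203
Solving the system yields a = 4, b = -6, c = -5.
So P(u) = 4u² - 6u - 5.
Then P(4) = 35.

35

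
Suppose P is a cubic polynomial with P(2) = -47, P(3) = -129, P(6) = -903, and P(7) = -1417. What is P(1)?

-13

Using the Lagrange interpolation formula with nodes 2, 3, 6, 7:
  L_0(s) = (s - 3)(s - 6)(s - 7) / -20
  L_1(s) = (s - 2)(s - 6)(s - 7) / 12
  L_2(s) = (s - 2)(s - 3)(s - 7) / -12
  L_3(s) = (s - 2)(s - 3)(s - 6) / 20
Then P(s) = -47·L_0(s) - 129·L_1(s) - 903·L_2(s) - 1417·L_3(s).
Expanding and collecting terms gives P(s) = -4s^3 - 6s - 3.
Evaluating at s = 1: P(1) = -13.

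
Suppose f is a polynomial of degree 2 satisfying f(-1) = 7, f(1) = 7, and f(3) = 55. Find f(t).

Write f(t) = at^2 + bt + c. Substituting each data point gives a linear system:
  a - b + c = 7
  a + b + c = 7
  9a + 3b + c = 55
Solving the system yields a = 6, b = 0, c = 1.
So f(t) = 6t² + 1.
Check: f(3) = 55. ✓

f(t) = 6t^2 + 1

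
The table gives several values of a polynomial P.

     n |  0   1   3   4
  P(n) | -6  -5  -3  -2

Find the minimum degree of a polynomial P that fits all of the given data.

Divided differences on the nodes 0, 1, 3, 4:
  order 0: -6  -5  -3  -2
  order 1: 1  1  1
  order 2: 0  0
  order 3: 0
The order-1 divided differences are all 1 (nonzero) and every higher order vanishes, so the data lies on a polynomial of degree exactly 1.

1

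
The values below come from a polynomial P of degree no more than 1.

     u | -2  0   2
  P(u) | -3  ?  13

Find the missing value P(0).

The 2 known points determine the degree-1 polynomial uniquely.
Write P(u) = au + b. Substituting each data point gives a linear system:
  -2a + b = -3
  2a + b = 13
Solving the system yields a = 4, b = 5.
So P(u) = 4u + 5.
Then P(0) = 5.

5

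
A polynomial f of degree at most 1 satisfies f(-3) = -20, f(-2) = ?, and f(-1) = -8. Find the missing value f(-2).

-14

On equispaced nodes a degree-1 polynomial has vanishing second forward difference, so
  f(-3) - 2·f(-2) + f(-1) = 0.
Substituting the known values and solving for f(-2):
  -2·f(-2) = 28
  f(-2) = -14.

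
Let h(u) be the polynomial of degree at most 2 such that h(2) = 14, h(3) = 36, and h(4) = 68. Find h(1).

2

Write h(u) = au^2 + bu + c. Substituting each data point gives a linear system:
  4a + 2b + c = 14
  9a + 3b + c = 36
  16a + 4b + c = 68
Solving the system yields a = 5, b = -3, c = 0.
So h(u) = 5u^2 - 3u.
Then h(1) = 2.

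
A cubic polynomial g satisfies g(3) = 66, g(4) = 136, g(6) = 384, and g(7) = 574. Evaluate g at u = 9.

Using the Lagrange interpolation formula with nodes 3, 4, 6, 7:
  L_0(u) = (u - 4)(u - 6)(u - 7) / -12
  L_1(u) = (u - 3)(u - 6)(u - 7) / 6
  L_2(u) = (u - 3)(u - 4)(u - 7) / -6
  L_3(u) = (u - 3)(u - 4)(u - 6) / 12
Then g(u) = 66·L_0(u) + 136·L_1(u) + 384·L_2(u) + 574·L_3(u).
Expanding and collecting terms gives g(u) = u^3 + 5u^2 - 2u.
Evaluating at u = 9: g(9) = 1116.

1116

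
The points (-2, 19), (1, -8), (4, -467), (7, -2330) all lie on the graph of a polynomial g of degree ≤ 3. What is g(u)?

Using the Lagrange interpolation formula with nodes -2, 1, 4, 7:
  L_0(u) = (u - 1)(u - 4)(u - 7) / -162
  L_1(u) = (u + 2)(u - 4)(u - 7) / 54
  L_2(u) = (u + 2)(u - 1)(u - 7) / -54
  L_3(u) = (u + 2)(u - 1)(u - 4) / 162
Then g(u) = 19·L_0(u) - 8·L_1(u) - 467·L_2(u) - 2330·L_3(u).
Expanding and collecting terms gives g(u) = -6u^3 - 6u^2 + 3u + 1.
Check: g(7) = -2330. ✓

g(u) = -6u^3 - 6u^2 + 3u + 1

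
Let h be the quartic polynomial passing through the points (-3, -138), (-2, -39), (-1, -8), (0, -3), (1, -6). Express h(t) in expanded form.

Write h(t) = at^4 + bt^3 + ct^2 + dt + e. Substituting each data point gives a linear system:
  81a - 27b + 9c - 3d + e = -138
  16a - 8b + 4c - 2d + e = -39
  a - b + c - d + e = -8
  e = -3
  a + b + c + d + e = -6
Solving the system yields a = -1, b = 1, c = -3, d = 0, e = -3.
So h(t) = -t^4 + t^3 - 3t^2 - 3.
Check: h(0) = -3. ✓

h(t) = -t^4 + t^3 - 3t^2 - 3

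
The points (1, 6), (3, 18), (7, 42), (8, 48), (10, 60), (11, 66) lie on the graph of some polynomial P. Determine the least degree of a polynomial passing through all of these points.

1

Divided differences on the nodes 1, 3, 7, 8, 10, 11:
  order 0: 6  18  42  48  60  66
  order 1: 6  6  6  6  6
  order 2: 0  0  0  0
  order 3: 0  0  0
  order 4: 0  0
  order 5: 0
The order-1 divided differences are all 6 (nonzero) and every higher order vanishes, so the data lies on a polynomial of degree exactly 1.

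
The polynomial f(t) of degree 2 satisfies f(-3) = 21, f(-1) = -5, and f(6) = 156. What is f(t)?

Write f(t) = at^2 + bt + c. Substituting each data point gives a linear system:
  9a - 3b + c = 21
  a - b + c = -5
  36a + 6b + c = 156
Solving the system yields a = 4, b = 3, c = -6.
So f(t) = 4t^2 + 3t - 6.
Check: f(6) = 156. ✓

f(t) = 4t^2 + 3t - 6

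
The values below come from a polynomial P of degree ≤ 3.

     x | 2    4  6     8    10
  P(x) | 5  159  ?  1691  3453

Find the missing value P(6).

On equispaced nodes a degree-3 polynomial has vanishing fourth forward difference, so
  P(2) - 4·P(4) + 6·P(6) - 4·P(8) + P(10) = 0.
Substituting the known values and solving for P(6):
  6·P(6) = 3942
  P(6) = 657.

657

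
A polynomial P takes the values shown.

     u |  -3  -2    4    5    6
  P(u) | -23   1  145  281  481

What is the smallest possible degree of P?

Divided differences on the nodes -3, -2, 4, 5, 6:
  order 0: -23  1  145  281  481
  order 1: 24  24  136  200
  order 2: 0  16  32
  order 3: 2  2
  order 4: 0
The order-3 divided differences are all 2 (nonzero) and every higher order vanishes, so the data lies on a polynomial of degree exactly 3.

3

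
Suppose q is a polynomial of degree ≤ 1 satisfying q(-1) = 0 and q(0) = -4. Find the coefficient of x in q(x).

-4

Write q(x) = ax + b. Substituting each data point gives a linear system:
  -a + b = 0
  b = -4
Solving the system yields a = -4, b = -4.
So q(x) = -4x - 4.
The leading coefficient is -4.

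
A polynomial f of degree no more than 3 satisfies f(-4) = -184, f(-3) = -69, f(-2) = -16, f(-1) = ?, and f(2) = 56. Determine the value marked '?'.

-1

The 4 known points determine the degree-3 polynomial uniquely.
Write f(x) = ax^3 + bx^2 + cx + d. Substituting each data point gives a linear system:
  -64a + 16b - 4c + d = -184
  -27a + 9b - 3c + d = -69
  -8a + 4b - 2c + d = -16
  8a + 4b + 2c + d = 56
Solving the system yields a = 4, b = 5, c = 2, d = 0.
So f(x) = 4x³ + 5x² + 2x.
Then f(-1) = -1.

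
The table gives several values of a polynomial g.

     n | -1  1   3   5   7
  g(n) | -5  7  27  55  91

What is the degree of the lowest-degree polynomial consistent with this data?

2

Forward differences of the values at n = -1, 1, 3, 5, 7:
  g  : -5  7  27  55  91
  Δ  : 12  20  28  36
  Δ^2: 8  8  8
  Δ^3: 0  0
  Δ^4: 0
The second differences are constant (8) and nonzero, while all higher differences vanish, so the minimal degree is 2.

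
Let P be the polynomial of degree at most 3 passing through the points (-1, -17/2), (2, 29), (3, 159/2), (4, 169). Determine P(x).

P(x) = 2x^3 + (3/2)x^2 + 5x - 3

Write P(x) = ax^3 + bx^2 + cx + d. Substituting each data point gives a linear system:
  -a + b - c + d = -17/2
  8a + 4b + 2c + d = 29
  27a + 9b + 3c + d = 159/2
  64a + 16b + 4c + d = 169
Solving the system yields a = 2, b = 3/2, c = 5, d = -3.
So P(x) = 2x^3 + (3/2)x^2 + 5x - 3.
Check: P(2) = 29. ✓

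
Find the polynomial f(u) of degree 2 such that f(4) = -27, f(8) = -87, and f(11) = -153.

Using the Lagrange interpolation formula with nodes 4, 8, 11:
  L_0(u) = (u - 8)(u - 11) / 28
  L_1(u) = (u - 4)(u - 11) / -12
  L_2(u) = (u - 4)(u - 8) / 21
Then f(u) = -27·L_0(u) - 87·L_1(u) - 153·L_2(u).
Expanding and collecting terms gives f(u) = -u² - 3u + 1.
Check: f(4) = -27. ✓

f(u) = -u^2 - 3u + 1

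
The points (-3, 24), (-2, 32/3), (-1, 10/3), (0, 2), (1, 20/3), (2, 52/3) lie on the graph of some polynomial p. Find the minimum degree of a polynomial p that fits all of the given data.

2

Forward differences of the values at s = -3, -2, -1, 0, 1, 2:
  p  : 24  32/3  10/3  2  20/3  52/3
  Δ  : -40/3  -22/3  -4/3  14/3  32/3
  Δ^2: 6  6  6  6
  Δ^3: 0  0  0
  Δ^4: 0  0
  Δ^5: 0
The second differences are constant (6) and nonzero, while all higher differences vanish, so the minimal degree is 2.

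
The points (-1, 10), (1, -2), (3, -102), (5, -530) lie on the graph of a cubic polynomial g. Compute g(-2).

58

Forward differences of the values at u = -1, 1, 3, 5:
  g  : 10  -2  -102  -530
  Δ  : -12  -100  -428
  Δ^2: -88  -328
  Δ^3: -240
The third differences are constant, confirming degree 3.
Interpolating (Newton forward form) and evaluating at u = -2 gives g(-2) = 58.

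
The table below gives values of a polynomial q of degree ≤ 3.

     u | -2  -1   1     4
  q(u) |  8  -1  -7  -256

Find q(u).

q(u) = -3u^3 - 4u^2

Write q(u) = au^3 + bu^2 + cu + d. Substituting each data point gives a linear system:
  -8a + 4b - 2c + d = 8
  -a + b - c + d = -1
  a + b + c + d = -7
  64a + 16b + 4c + d = -256
Solving the system yields a = -3, b = -4, c = 0, d = 0.
So q(u) = -3u³ - 4u².
Check: q(-2) = 8. ✓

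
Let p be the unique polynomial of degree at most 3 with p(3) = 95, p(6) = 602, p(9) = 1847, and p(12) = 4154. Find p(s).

Write p(s) = as^3 + bs^2 + cs + d. Substituting each data point gives a linear system:
  27a + 9b + 3c + d = 95
  216a + 36b + 6c + d = 602
  729a + 81b + 9c + d = 1847
  1728a + 144b + 12c + d = 4154
Solving the system yields a = 2, b = 5, c = -2, d = 2.
So p(s) = 2s³ + 5s² - 2s + 2.
Check: p(12) = 4154. ✓

p(s) = 2s^3 + 5s^2 - 2s + 2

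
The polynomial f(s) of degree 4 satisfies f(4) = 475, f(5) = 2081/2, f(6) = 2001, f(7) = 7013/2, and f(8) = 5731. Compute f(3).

357/2

Forward differences of the values at s = 4, 5, 6, 7, 8:
  f  : 475  2081/2  2001  7013/2  5731
  Δ  : 1131/2  1921/2  3011/2  4449/2
  Δ^2: 395  545  719
  Δ^3: 150  174
  Δ^4: 24
The fourth differences are constant, confirming degree 4.
Interpolating (Newton forward form) and evaluating at s = 3 gives f(3) = 357/2.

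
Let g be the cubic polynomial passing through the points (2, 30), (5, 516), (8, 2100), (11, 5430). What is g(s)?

Write g(s) = as^3 + bs^2 + cs + d. Substituting each data point gives a linear system:
  8a + 4b + 2c + d = 30
  125a + 25b + 5c + d = 516
  512a + 64b + 8c + d = 2100
  1331a + 121b + 11c + d = 5430
Solving the system yields a = 4, b = 1, c = -1, d = -4.
So g(s) = 4s^3 + s^2 - s - 4.
Check: g(8) = 2100. ✓

g(s) = 4s^3 + s^2 - s - 4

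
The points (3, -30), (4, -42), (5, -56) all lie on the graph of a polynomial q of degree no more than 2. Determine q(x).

Write q(x) = ax^2 + bx + c. Substituting each data point gives a linear system:
  9a + 3b + c = -30
  16a + 4b + c = -42
  25a + 5b + c = -56
Solving the system yields a = -1, b = -5, c = -6.
So q(x) = -x^2 - 5x - 6.
Check: q(5) = -56. ✓

q(x) = -x^2 - 5x - 6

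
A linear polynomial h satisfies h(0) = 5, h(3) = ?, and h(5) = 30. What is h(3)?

The 2 known points determine the degree-1 polynomial uniquely.
Write h(s) = as + b. Substituting each data point gives a linear system:
  b = 5
  5a + b = 30
Solving the system yields a = 5, b = 5.
So h(s) = 5s + 5.
Then h(3) = 20.

20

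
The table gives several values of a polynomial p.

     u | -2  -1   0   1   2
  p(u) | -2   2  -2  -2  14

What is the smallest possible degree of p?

Forward differences of the values at u = -2, -1, 0, 1, 2:
  p  : -2  2  -2  -2  14
  Δ  : 4  -4  0  16
  Δ^2: -8  4  16
  Δ^3: 12  12
  Δ^4: 0
The third differences are constant (12) and nonzero, while all higher differences vanish, so the minimal degree is 3.

3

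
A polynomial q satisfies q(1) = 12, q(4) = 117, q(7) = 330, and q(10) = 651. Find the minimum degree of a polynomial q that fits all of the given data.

2

Forward differences of the values at u = 1, 4, 7, 10:
  q  : 12  117  330  651
  Δ  : 105  213  321
  Δ^2: 108  108
  Δ^3: 0
The second differences are constant (108) and nonzero, while all higher differences vanish, so the minimal degree is 2.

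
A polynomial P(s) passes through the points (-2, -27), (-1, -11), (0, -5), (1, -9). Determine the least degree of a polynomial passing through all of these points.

2

Forward differences of the values at s = -2, -1, 0, 1:
  P  : -27  -11  -5  -9
  Δ  : 16  6  -4
  Δ^2: -10  -10
  Δ^3: 0
The second differences are constant (-10) and nonzero, while all higher differences vanish, so the minimal degree is 2.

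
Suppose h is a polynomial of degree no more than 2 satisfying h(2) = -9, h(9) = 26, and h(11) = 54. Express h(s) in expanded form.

Write h(s) = as^2 + bs + c. Substituting each data point gives a linear system:
  4a + 2b + c = -9
  81a + 9b + c = 26
  121a + 11b + c = 54
Solving the system yields a = 1, b = -6, c = -1.
So h(s) = s^2 - 6s - 1.
Check: h(11) = 54. ✓

h(s) = s^2 - 6s - 1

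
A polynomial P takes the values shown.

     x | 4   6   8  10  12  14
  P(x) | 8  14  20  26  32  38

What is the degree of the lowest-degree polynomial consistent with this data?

Forward differences of the values at x = 4, 6, 8, 10, 12, 14:
  P  : 8  14  20  26  32  38
  Δ  : 6  6  6  6  6
  Δ^2: 0  0  0  0
  Δ^3: 0  0  0
  Δ^4: 0  0
  Δ^5: 0
The first differences are constant (6) and nonzero, while all higher differences vanish, so the minimal degree is 1.

1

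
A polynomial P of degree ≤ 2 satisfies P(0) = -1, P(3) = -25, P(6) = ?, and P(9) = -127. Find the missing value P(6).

On equispaced nodes a degree-2 polynomial has vanishing third forward difference, so
  - P(0) + 3·P(3) - 3·P(6) + P(9) = 0.
Substituting the known values and solving for P(6):
  -3·P(6) = 201
  P(6) = -67.

-67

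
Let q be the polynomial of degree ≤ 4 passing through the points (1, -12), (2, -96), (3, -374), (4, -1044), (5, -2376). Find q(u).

q(u) = -3u^4 - 3u^3 - 4u^2 - 6u + 4

Write q(u) = au^4 + bu^3 + cu^2 + du + e. Substituting each data point gives a linear system:
  a + b + c + d + e = -12
  16a + 8b + 4c + 2d + e = -96
  81a + 27b + 9c + 3d + e = -374
  256a + 64b + 16c + 4d + e = -1044
  625a + 125b + 25c + 5d + e = -2376
Solving the system yields a = -3, b = -3, c = -4, d = -6, e = 4.
So q(u) = -3u⁴ - 3u³ - 4u² - 6u + 4.
Check: q(4) = -1044. ✓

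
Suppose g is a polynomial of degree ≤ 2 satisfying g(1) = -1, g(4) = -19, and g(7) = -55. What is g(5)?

Write g(s) = as^2 + bs + c. Substituting each data point gives a linear system:
  a + b + c = -1
  16a + 4b + c = -19
  49a + 7b + c = -55
Solving the system yields a = -1, b = -1, c = 1.
So g(s) = -s² - s + 1.
Then g(5) = -29.

-29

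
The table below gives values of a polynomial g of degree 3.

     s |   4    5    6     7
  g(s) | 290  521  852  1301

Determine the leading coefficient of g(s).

Write g(s) = as^3 + bs^2 + cs + d. Substituting each data point gives a linear system:
  64a + 16b + 4c + d = 290
  125a + 25b + 5c + d = 521
  216a + 36b + 6c + d = 852
  343a + 49b + 7c + d = 1301
Solving the system yields a = 3, b = 5, c = 3, d = 6.
So g(s) = 3s^3 + 5s^2 + 3s + 6.
The leading coefficient is 3.

3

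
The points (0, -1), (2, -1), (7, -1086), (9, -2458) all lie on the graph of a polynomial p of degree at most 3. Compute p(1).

Write p(x) = ax^3 + bx^2 + cx + d. Substituting each data point gives a linear system:
  d = -1
  8a + 4b + 2c + d = -1
  343a + 49b + 7c + d = -1086
  729a + 81b + 9c + d = -2458
Solving the system yields a = -4, b = 5, c = 6, d = -1.
So p(x) = -4x^3 + 5x^2 + 6x - 1.
Then p(1) = 6.

6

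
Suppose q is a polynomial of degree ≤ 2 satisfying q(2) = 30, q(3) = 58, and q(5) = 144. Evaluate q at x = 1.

Write q(x) = ax^2 + bx + c. Substituting each data point gives a linear system:
  4a + 2b + c = 30
  9a + 3b + c = 58
  25a + 5b + c = 144
Solving the system yields a = 5, b = 3, c = 4.
So q(x) = 5x^2 + 3x + 4.
Then q(1) = 12.

12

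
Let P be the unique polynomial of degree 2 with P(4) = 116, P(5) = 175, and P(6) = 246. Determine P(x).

Write P(x) = ax^2 + bx + c. Substituting each data point gives a linear system:
  16a + 4b + c = 116
  25a + 5b + c = 175
  36a + 6b + c = 246
Solving the system yields a = 6, b = 5, c = 0.
So P(x) = 6x^2 + 5x.
Check: P(5) = 175. ✓

P(x) = 6x^2 + 5x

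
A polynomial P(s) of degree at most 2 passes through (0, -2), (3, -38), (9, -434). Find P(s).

Write P(s) = as^2 + bs + c. Substituting each data point gives a linear system:
  c = -2
  9a + 3b + c = -38
  81a + 9b + c = -434
Solving the system yields a = -6, b = 6, c = -2.
So P(s) = -6s^2 + 6s - 2.
Check: P(3) = -38. ✓

P(s) = -6s^2 + 6s - 2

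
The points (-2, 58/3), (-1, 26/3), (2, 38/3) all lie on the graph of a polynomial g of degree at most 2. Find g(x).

g(x) = 3x^2 - (5/3)x + 4

Using the Lagrange interpolation formula with nodes -2, -1, 2:
  L_0(x) = (x + 1)(x - 2) / 4
  L_1(x) = (x + 2)(x - 2) / -3
  L_2(x) = (x + 2)(x + 1) / 12
Then g(x) = 58/3·L_0(x) + 26/3·L_1(x) + 38/3·L_2(x).
Expanding and collecting terms gives g(x) = 3x^2 - (5/3)x + 4.
Check: g(2) = 38/3. ✓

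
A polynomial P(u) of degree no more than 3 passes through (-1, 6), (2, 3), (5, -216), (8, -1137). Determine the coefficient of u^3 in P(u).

-3

Write P(u) = au^3 + bu^2 + cu + d. Substituting each data point gives a linear system:
  -a + b - c + d = 6
  8a + 4b + 2c + d = 3
  125a + 25b + 5c + d = -216
  512a + 64b + 8c + d = -1137
Solving the system yields a = -3, b = 6, c = 2, d = -1.
So P(u) = -3u^3 + 6u^2 + 2u - 1.
The leading coefficient is -3.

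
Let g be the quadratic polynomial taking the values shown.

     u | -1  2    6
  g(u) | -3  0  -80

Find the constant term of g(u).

Write g(u) = au^2 + bu + c. Substituting each data point gives a linear system:
  a - b + c = -3
  4a + 2b + c = 0
  36a + 6b + c = -80
Solving the system yields a = -3, b = 4, c = 4.
So g(u) = -3u^2 + 4u + 4.
The constant term is 4.

4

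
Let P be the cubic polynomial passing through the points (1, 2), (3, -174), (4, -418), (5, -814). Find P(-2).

Using the Lagrange interpolation formula with nodes 1, 3, 4, 5:
  L_0(s) = (s - 3)(s - 4)(s - 5) / -24
  L_1(s) = (s - 1)(s - 4)(s - 5) / 4
  L_2(s) = (s - 1)(s - 3)(s - 5) / -3
  L_3(s) = (s - 1)(s - 3)(s - 4) / 8
Then P(s) = 2·L_0(s) - 174·L_1(s) - 418·L_2(s) - 814·L_3(s).
Expanding and collecting terms gives P(s) = -6s^3 - 4s^2 + 6s + 6.
Evaluating at s = -2: P(-2) = 26.

26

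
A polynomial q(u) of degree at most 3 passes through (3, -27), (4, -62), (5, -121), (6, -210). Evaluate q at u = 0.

-6

Write q(u) = au^3 + bu^2 + cu + d. Substituting each data point gives a linear system:
  27a + 9b + 3c + d = -27
  64a + 16b + 4c + d = -62
  125a + 25b + 5c + d = -121
  216a + 36b + 6c + d = -210
Solving the system yields a = -1, b = 0, c = 2, d = -6.
So q(u) = -u^3 + 2u - 6.
Then q(0) = -6.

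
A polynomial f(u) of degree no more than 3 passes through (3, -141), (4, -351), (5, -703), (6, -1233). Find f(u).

f(u) = -6u^3 + u^2 + 5u - 3

Write f(u) = au^3 + bu^2 + cu + d. Substituting each data point gives a linear system:
  27a + 9b + 3c + d = -141
  64a + 16b + 4c + d = -351
  125a + 25b + 5c + d = -703
  216a + 36b + 6c + d = -1233
Solving the system yields a = -6, b = 1, c = 5, d = -3.
So f(u) = -6u^3 + u^2 + 5u - 3.
Check: f(4) = -351. ✓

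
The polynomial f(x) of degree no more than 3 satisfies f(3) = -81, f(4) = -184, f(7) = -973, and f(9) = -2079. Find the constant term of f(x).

Write f(x) = ax^3 + bx^2 + cx + d. Substituting each data point gives a linear system:
  27a + 9b + 3c + d = -81
  64a + 16b + 4c + d = -184
  343a + 49b + 7c + d = -973
  729a + 81b + 9c + d = -2079
Solving the system yields a = -3, b = 2, c = -6, d = 0.
So f(x) = -3x³ + 2x² - 6x.
The constant term is 0.

0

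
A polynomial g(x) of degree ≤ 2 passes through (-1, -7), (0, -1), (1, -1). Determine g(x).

g(x) = -3x^2 + 3x - 1

Using the Lagrange interpolation formula with nodes -1, 0, 1:
  L_0(x) = x(x - 1) / 2
  L_1(x) = (x + 1)(x - 1) / -1
  L_2(x) = (x + 1)x / 2
Then g(x) = -7·L_0(x) - 1·L_1(x) - 1·L_2(x).
Expanding and collecting terms gives g(x) = -3x^2 + 3x - 1.
Check: g(-1) = -7. ✓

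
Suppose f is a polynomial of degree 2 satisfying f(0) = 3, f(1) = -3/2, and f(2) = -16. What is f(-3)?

-87/2

Forward differences of the values at s = 0, 1, 2:
  f  : 3  -3/2  -16
  Δ  : -9/2  -29/2
  Δ^2: -10
The second differences are constant, confirming degree 2.
Interpolating (Newton forward form) and evaluating at s = -3 gives f(-3) = -87/2.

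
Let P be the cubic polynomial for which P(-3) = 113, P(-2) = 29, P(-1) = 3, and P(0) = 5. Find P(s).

Using the Lagrange interpolation formula with nodes -3, -2, -1, 0:
  L_0(s) = (s + 2)(s + 1)s / -6
  L_1(s) = (s + 3)(s + 1)s / 2
  L_2(s) = (s + 3)(s + 2)s / -2
  L_3(s) = (s + 3)(s + 2)(s + 1) / 6
Then P(s) = 113·L_0(s) + 29·L_1(s) + 3·L_2(s) + 5·L_3(s).
Expanding and collecting terms gives P(s) = -5s³ - s² + 6s + 5.
Check: P(-2) = 29. ✓

P(s) = -5s^3 - s^2 + 6s + 5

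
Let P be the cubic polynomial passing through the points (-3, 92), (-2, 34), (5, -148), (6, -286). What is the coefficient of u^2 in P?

Write P(u) = au^3 + bu^2 + cu + d. Substituting each data point gives a linear system:
  -27a + 9b - 3c + d = 92
  -8a + 4b - 2c + d = 34
  125a + 25b + 5c + d = -148
  216a + 36b + 6c + d = -286
Solving the system yields a = -2, b = 4, c = 0, d = 2.
So P(u) = -2u^3 + 4u^2 + 2.
The coefficient of u^2 is 4.

4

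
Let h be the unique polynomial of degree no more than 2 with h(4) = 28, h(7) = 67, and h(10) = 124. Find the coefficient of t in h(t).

Write h(t) = at^2 + bt + c. Substituting each data point gives a linear system:
  16a + 4b + c = 28
  49a + 7b + c = 67
  100a + 10b + c = 124
Solving the system yields a = 1, b = 2, c = 4.
So h(t) = t² + 2t + 4.
The coefficient of t is 2.

2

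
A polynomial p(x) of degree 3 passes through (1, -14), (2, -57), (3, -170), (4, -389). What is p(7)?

Forward differences of the values at x = 1, 2, 3, 4:
  p  : -14  -57  -170  -389
  Δ  : -43  -113  -219
  Δ^2: -70  -106
  Δ^3: -36
The third differences are constant, confirming degree 3.
Interpolating (Newton forward form) and evaluating at x = 7 gives p(7) = -2042.

-2042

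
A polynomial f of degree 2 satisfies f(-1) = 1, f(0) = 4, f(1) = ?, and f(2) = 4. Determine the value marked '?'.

On equispaced nodes a degree-2 polynomial has vanishing third forward difference, so
  - f(-1) + 3·f(0) - 3·f(1) + f(2) = 0.
Substituting the known values and solving for f(1):
  -3·f(1) = -15
  f(1) = 5.

5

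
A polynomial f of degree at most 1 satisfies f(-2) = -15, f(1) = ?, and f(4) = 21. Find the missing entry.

3

On equispaced nodes a degree-1 polynomial has vanishing second forward difference, so
  f(-2) - 2·f(1) + f(4) = 0.
Substituting the known values and solving for f(1):
  -2·f(1) = -6
  f(1) = 3.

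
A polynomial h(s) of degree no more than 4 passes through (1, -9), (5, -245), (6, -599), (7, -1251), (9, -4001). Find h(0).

Write h(s) = as^4 + bs^3 + cs^2 + ds + e. Substituting each data point gives a linear system:
  a + b + c + d + e = -9
  625a + 125b + 25c + 5d + e = -245
  1296a + 216b + 36c + 6d + e = -599
  2401a + 343b + 49c + 7d + e = -1251
  6561a + 729b + 81c + 9d + e = -4001
Solving the system yields a = -1, b = 4, c = -4, d = -3, e = -5.
So h(s) = -s^4 + 4s^3 - 4s^2 - 3s - 5.
Then h(0) = -5.

-5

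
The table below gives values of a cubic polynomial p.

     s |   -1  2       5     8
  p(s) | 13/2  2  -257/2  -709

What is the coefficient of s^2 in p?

Write p(s) = as^3 + bs^2 + cs + d. Substituting each data point gives a linear system:
  -a + b - c + d = 13/2
  8a + 4b + 2c + d = 2
  125a + 25b + 5c + d = -257/2
  512a + 64b + 8c + d = -709
Solving the system yields a = -2, b = 5, c = -1/2, d = -1.
So p(s) = -2s^3 + 5s^2 - (1/2)s - 1.
The coefficient of s^2 is 5.

5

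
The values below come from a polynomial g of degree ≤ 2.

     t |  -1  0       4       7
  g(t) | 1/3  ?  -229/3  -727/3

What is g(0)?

The 3 known points determine the degree-2 polynomial uniquely.
Write g(t) = at^2 + bt + c. Substituting each data point gives a linear system:
  a - b + c = 1/3
  16a + 4b + c = -229/3
  49a + 7b + c = -727/3
Solving the system yields a = -5, b = -1/3, c = 5.
So g(t) = -5t^2 - (1/3)t + 5.
Then g(0) = 5.

5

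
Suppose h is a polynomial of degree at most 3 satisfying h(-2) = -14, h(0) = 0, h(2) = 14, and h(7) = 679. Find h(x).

h(x) = 2x^3 - x

Using the Lagrange interpolation formula with nodes -2, 0, 2, 7:
  L_0(x) = x(x - 2)(x - 7) / -72
  L_1(x) = (x + 2)(x - 2)(x - 7) / 28
  L_2(x) = (x + 2)x(x - 7) / -40
  L_3(x) = (x + 2)x(x - 2) / 315
Then h(x) = -14·L_0(x) + 0·L_1(x) + 14·L_2(x) + 679·L_3(x).
Expanding and collecting terms gives h(x) = 2x^3 - x.
Check: h(2) = 14. ✓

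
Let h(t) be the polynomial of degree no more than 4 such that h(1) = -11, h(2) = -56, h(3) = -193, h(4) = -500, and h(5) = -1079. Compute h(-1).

Forward differences of the values at t = 1, 2, 3, 4, 5:
  h  : -11  -56  -193  -500  -1079
  Δ  : -45  -137  -307  -579
  Δ^2: -92  -170  -272
  Δ^3: -78  -102
  Δ^4: -24
The fourth differences are constant, confirming degree 4.
Interpolating (Newton forward form) and evaluating at t = -1 gives h(-1) = -5.

-5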